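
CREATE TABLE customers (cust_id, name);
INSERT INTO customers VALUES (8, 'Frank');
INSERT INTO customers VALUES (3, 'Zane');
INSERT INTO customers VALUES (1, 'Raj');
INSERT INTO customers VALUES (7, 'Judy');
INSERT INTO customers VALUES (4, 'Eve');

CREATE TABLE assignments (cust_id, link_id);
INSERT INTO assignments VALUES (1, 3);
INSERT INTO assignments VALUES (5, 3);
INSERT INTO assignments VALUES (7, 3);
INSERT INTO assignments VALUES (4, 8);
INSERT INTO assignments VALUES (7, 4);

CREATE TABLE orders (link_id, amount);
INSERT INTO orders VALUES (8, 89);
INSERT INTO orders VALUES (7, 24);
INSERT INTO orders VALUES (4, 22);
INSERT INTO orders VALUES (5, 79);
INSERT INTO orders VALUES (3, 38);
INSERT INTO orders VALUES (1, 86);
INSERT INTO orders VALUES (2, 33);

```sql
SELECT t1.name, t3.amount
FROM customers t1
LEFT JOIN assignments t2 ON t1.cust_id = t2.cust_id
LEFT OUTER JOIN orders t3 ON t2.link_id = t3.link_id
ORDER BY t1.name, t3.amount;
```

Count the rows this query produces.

6

Evaluate left to right. First `customers t1 LEFT JOIN assignments t2` on cust_id: 6 row(s).
Then LEFT JOIN `orders t3` on link_id: each of those 6 rows is kept; rows whose t2.link_id has no match in t3 get NULL for t3's columns.
Result: 6 row(s).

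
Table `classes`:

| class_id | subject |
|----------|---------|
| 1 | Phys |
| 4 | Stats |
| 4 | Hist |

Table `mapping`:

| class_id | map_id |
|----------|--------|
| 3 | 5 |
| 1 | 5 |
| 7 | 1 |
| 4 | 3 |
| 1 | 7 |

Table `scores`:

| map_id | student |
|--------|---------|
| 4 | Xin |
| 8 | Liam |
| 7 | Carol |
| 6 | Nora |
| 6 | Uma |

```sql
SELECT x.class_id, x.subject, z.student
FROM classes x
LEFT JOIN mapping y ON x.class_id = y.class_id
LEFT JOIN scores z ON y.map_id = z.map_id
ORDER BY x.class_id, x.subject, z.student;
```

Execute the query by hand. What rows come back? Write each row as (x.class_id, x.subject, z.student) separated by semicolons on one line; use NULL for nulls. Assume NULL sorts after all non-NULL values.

(1, Phys, Carol); (1, Phys, NULL); (4, Hist, NULL); (4, Stats, NULL)

Joins associate left-to-right: classes LEFT JOIN mapping on class_id gives 4 intermediate row(s).
Then LEFT JOIN `scores z` on map_id: each of those 4 rows is kept; rows whose y.map_id has no match in z get NULL for z's columns.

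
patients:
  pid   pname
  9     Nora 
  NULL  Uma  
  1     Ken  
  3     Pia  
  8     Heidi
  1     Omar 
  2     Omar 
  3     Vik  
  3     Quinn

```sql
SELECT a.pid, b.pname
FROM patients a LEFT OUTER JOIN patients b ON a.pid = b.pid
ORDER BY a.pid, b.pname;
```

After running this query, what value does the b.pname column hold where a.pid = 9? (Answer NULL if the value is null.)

Nora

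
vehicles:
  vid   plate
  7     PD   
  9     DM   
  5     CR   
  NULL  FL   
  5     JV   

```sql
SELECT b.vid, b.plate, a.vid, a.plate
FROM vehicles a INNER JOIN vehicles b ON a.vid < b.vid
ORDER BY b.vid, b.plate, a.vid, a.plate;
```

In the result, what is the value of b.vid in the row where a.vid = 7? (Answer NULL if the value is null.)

9

INNER JOIN keeps only pairs where the ON condition holds.
Matching on a.vid < b.vid. A NULL in a compared column never satisfies the condition.
- a row (vid=7): matches 1 b row(s) → 1 output row(s).
- a row (vid=9): no match → dropped.
- a row (vid=5): matches 2 b row(s) → 2 output row(s).
- a row (vid=NULL): no match → dropped.
- a row (vid=5): matches 2 b row(s) → 2 output row(s).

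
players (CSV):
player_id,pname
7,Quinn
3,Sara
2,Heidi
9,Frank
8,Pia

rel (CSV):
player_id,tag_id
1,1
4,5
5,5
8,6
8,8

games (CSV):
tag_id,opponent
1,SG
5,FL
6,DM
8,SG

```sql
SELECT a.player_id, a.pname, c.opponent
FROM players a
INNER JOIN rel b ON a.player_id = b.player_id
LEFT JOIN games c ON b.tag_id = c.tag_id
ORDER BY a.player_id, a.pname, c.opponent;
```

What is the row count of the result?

Step 1 — a INNER JOIN b on player_id → 2 row(s).
Then LEFT JOIN `games c` on tag_id: each of those 2 rows is kept; rows whose b.tag_id has no match in c get NULL for c's columns.
Result: 2 row(s).

2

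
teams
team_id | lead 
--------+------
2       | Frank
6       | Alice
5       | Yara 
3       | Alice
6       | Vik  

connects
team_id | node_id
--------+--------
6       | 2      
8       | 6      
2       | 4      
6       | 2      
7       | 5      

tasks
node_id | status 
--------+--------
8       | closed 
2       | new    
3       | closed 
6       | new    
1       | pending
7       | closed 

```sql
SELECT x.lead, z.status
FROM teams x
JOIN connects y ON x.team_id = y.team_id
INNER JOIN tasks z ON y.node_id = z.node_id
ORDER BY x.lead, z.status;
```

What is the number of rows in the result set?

Evaluate left to right. First `teams x INNER JOIN connects y` on team_id: 5 row(s).
Then INNER JOIN `tasks z` on node_id: keep only rows whose y.node_id appears in z.
Result: 4 row(s).

4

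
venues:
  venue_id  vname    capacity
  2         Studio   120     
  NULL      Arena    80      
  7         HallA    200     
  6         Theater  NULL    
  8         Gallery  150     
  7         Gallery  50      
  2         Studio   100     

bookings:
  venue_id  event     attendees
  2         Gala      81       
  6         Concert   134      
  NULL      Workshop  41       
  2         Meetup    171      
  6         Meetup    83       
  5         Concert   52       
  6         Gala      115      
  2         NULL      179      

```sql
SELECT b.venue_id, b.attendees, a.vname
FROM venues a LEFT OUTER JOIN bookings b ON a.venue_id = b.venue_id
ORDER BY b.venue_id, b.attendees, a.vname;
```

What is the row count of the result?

13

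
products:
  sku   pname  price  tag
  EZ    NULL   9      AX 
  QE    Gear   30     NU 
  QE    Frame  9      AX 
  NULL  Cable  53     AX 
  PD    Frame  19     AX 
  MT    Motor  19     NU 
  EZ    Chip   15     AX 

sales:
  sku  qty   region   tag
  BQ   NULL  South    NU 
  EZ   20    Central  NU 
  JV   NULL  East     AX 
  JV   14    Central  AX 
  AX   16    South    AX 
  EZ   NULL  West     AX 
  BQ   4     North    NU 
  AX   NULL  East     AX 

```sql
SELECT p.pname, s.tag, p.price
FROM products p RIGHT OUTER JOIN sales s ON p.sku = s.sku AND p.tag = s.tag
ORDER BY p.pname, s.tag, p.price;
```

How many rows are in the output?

RIGHT JOIN keeps every row from `sales`; unmatched rows get NULL for `products`'s columns.
Matching on p.sku = s.sku AND p.tag = s.tag. A NULL in a compared column never satisfies the condition.
- p[0] sku=EZ, tag=AX → 1 match(es) in s → 1 row(s).
- p[1] sku=QE, tag=NU → no match.
- p[2] sku=QE, tag=AX → no match.
- p[3] sku=NULL, tag=AX → no match.
- p[4] sku=PD, tag=AX → no match.
- p[5] sku=MT, tag=NU → no match.
- p[6] sku=EZ, tag=AX → 1 match(es) in s → 1 row(s).
- 7 row(s) from s found no p partner → padded with NULL.
Total: 2 matched + 7 padded = 9 rows.

9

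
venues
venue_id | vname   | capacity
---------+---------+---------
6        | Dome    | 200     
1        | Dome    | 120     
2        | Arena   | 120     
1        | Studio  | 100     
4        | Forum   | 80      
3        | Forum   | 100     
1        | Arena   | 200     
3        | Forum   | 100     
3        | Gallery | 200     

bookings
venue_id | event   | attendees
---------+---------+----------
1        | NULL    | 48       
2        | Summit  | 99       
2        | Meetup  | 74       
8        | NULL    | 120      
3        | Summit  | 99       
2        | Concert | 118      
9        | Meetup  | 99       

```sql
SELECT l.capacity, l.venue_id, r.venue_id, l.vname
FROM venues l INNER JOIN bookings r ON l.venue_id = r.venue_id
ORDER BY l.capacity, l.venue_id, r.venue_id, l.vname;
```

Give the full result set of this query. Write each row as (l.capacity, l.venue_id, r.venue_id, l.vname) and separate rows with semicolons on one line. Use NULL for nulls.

(100, 1, 1, Studio); (100, 3, 3, Forum); (100, 3, 3, Forum); (120, 1, 1, Dome); (120, 2, 2, Arena); (120, 2, 2, Arena); (120, 2, 2, Arena); (200, 1, 1, Arena); (200, 3, 3, Gallery)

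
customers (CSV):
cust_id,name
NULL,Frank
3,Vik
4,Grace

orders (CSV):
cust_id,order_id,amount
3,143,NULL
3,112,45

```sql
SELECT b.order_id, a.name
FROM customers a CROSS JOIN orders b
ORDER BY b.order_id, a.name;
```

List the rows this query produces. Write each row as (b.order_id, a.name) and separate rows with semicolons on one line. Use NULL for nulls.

CROSS JOIN pairs every row of `customers` with every row of `orders`: 3 × 2 = 6 rows.

(112, Frank); (112, Grace); (112, Vik); (143, Frank); (143, Grace); (143, Vik)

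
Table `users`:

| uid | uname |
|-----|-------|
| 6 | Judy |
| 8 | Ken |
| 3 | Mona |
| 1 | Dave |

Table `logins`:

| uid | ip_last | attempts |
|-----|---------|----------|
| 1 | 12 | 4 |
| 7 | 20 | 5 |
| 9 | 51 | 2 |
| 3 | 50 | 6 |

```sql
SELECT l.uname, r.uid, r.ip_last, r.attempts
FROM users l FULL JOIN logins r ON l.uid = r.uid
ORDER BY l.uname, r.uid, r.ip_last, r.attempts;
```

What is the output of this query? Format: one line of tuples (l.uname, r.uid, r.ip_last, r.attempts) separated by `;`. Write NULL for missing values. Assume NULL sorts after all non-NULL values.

FULL OUTER JOIN keeps every row from both sides; unmatched rows get NULL for the other side's columns.
Matching on l.uid = r.uid.
Matched pairs: 2; unmatched l rows kept: 2; unmatched r rows kept: 2.

(Dave, 1, 12, 4); (Judy, NULL, NULL, NULL); (Ken, NULL, NULL, NULL); (Mona, 3, 50, 6); (NULL, 7, 20, 5); (NULL, 9, 51, 2)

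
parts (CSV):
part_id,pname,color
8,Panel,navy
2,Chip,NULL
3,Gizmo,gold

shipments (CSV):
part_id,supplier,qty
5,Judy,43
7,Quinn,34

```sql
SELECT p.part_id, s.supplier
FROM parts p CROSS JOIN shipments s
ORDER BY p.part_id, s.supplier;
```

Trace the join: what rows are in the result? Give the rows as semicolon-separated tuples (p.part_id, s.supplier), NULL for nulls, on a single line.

CROSS JOIN pairs every row of `parts` with every row of `shipments`: 3 × 2 = 6 rows.
After projecting and ordering:
p.part_id | s.supplier
2 | Judy
2 | Quinn
3 | Judy
3 | Quinn
8 | Judy
8 | Quinn

(2, Judy); (2, Quinn); (3, Judy); (3, Quinn); (8, Judy); (8, Quinn)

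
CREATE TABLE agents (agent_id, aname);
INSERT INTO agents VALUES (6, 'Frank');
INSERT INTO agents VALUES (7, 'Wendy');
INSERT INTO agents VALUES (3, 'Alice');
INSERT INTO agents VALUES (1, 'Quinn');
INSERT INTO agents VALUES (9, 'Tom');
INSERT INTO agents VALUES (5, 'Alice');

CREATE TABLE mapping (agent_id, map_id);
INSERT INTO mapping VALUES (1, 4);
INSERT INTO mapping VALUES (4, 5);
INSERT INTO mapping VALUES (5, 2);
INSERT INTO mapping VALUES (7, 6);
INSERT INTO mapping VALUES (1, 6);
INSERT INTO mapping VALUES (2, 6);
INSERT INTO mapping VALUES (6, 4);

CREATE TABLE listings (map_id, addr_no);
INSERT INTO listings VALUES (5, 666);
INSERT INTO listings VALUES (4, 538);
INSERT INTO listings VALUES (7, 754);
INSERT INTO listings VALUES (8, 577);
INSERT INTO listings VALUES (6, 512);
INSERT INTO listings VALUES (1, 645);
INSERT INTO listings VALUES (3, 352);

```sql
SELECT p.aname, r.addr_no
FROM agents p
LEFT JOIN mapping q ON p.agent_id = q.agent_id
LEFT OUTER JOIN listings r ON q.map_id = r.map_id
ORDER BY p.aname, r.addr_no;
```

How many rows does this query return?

Step 1 — p LEFT JOIN q on agent_id → 7 row(s).
Then LEFT JOIN `listings r` on map_id: each of those 7 rows is kept; rows whose q.map_id has no match in r get NULL for r's columns.
Result: 7 row(s).

7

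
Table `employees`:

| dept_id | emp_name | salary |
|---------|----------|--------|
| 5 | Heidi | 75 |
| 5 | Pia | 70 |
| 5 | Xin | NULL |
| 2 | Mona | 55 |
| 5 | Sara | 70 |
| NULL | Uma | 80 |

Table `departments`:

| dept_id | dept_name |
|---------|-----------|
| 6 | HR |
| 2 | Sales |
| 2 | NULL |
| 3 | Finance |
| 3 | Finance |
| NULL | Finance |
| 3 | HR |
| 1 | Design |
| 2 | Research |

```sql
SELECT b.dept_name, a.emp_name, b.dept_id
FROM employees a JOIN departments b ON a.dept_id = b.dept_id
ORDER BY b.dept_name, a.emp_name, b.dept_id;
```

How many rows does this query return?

INNER JOIN keeps only pairs where the ON condition holds.
Matching on a.dept_id = b.dept_id. A NULL in a compared column never satisfies the condition.
- a row (dept_id=5): no match → dropped.
- a row (dept_id=5): no match → dropped.
- a row (dept_id=5): no match → dropped.
- a row (dept_id=2): matches 3 b row(s) → 3 output row(s).
- a row (dept_id=5): no match → dropped.
- a row (dept_id=NULL): no match → dropped.
Total: 3 rows.

3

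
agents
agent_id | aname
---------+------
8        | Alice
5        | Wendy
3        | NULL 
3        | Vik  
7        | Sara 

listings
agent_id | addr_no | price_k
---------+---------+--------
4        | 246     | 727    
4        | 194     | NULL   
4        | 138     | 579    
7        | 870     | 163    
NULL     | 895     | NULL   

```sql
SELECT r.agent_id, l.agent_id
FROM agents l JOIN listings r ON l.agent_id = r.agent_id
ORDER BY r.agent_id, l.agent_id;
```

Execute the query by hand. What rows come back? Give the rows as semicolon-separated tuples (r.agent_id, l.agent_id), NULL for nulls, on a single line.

(7, 7)

INNER JOIN keeps only pairs where the ON condition holds.
Matching on l.agent_id = r.agent_id. A NULL in a compared column never satisfies the condition.
Matched pairs: 1.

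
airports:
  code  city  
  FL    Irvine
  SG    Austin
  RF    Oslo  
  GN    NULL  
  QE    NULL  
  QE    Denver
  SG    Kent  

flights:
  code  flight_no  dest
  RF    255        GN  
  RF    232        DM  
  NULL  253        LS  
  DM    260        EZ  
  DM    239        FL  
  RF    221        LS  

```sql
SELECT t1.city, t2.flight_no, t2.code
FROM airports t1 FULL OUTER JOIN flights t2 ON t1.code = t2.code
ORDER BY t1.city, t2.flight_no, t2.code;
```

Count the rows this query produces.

FULL OUTER JOIN keeps every row from both sides; unmatched rows get NULL for the other side's columns.
Matching on t1.code = t2.code. A NULL in a compared column never satisfies the condition.
Matched pairs: 3; unmatched t1 rows kept: 6; unmatched t2 rows kept: 3.
Total: 3 matched + 9 padded = 12 rows.

12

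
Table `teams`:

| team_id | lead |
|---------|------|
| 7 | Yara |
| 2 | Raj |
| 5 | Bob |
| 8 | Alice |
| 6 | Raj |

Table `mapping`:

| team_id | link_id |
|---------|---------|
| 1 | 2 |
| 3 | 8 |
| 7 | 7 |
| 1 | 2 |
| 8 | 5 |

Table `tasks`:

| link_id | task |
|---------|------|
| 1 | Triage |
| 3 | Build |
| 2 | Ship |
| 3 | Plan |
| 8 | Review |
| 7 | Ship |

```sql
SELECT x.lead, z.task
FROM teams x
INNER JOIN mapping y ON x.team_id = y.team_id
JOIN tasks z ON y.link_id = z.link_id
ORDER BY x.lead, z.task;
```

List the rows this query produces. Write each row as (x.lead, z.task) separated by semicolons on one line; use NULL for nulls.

Step 1 — x INNER JOIN y on team_id → 2 row(s).
Then INNER JOIN `tasks z` on link_id: keep only rows whose y.link_id appears in z.

(Yara, Ship)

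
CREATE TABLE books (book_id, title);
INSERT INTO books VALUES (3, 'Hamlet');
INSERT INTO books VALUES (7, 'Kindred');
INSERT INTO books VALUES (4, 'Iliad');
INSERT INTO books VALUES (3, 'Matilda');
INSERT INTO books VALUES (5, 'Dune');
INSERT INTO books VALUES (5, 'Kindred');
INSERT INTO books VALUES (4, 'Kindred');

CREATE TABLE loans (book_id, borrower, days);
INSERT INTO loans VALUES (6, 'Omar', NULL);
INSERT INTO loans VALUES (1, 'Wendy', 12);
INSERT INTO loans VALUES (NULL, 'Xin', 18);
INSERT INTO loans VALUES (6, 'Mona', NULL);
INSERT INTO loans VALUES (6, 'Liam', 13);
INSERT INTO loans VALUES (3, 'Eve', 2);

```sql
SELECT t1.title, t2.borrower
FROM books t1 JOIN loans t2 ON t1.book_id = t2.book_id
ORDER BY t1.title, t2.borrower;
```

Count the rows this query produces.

INNER JOIN keeps only pairs where the ON condition holds.
Matching on t1.book_id = t2.book_id. A NULL in a compared column never satisfies the condition.
- t1 row (book_id=3): matches 1 t2 row(s) → 1 output row(s).
- t1 row (book_id=7): no match → dropped.
- t1 row (book_id=4): no match → dropped.
- t1 row (book_id=3): matches 1 t2 row(s) → 1 output row(s).
- t1 row (book_id=5): no match → dropped.
- t1 row (book_id=5): no match → dropped.
- t1 row (book_id=4): no match → dropped.
Total: 2 rows.

2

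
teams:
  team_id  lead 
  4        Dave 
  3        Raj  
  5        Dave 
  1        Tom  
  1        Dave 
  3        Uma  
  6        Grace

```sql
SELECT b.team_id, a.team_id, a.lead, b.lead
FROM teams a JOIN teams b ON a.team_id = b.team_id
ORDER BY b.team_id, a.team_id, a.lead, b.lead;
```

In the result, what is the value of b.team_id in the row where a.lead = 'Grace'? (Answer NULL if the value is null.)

6

INNER JOIN keeps only pairs where the ON condition holds.
Matching on a.team_id = b.team_id.
- a row (team_id=4): matches 1 b row(s) → 1 output row(s).
- a row (team_id=3): matches 2 b row(s) → 2 output row(s).
- a row (team_id=5): matches 1 b row(s) → 1 output row(s).
- a row (team_id=1): matches 2 b row(s) → 2 output row(s).
- a row (team_id=1): matches 2 b row(s) → 2 output row(s).
- a row (team_id=3): matches 2 b row(s) → 2 output row(s).
- a row (team_id=6): matches 1 b row(s) → 1 output row(s).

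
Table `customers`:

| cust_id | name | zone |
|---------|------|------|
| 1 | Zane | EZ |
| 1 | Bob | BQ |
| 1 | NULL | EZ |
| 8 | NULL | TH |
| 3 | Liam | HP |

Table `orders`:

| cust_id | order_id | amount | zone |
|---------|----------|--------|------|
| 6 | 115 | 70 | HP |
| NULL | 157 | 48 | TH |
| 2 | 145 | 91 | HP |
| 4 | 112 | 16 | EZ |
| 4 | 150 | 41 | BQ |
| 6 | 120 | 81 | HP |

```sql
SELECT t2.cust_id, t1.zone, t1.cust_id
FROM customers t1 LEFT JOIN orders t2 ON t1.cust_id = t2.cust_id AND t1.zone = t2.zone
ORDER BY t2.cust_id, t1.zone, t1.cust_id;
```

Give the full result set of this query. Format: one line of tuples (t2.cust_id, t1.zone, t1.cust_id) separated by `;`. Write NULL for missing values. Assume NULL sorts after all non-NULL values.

LEFT JOIN keeps every row from `customers`; unmatched rows get NULL for `orders`'s columns.
Matching on t1.cust_id = t2.cust_id AND t1.zone = t2.zone. A NULL in a compared column never satisfies the condition.
- t1 (cust_id=1, zone=EZ) has no partner → padded with NULL.
- t1 (cust_id=1, zone=BQ) has no partner → padded with NULL.
- t1 (cust_id=1, zone=EZ) has no partner → padded with NULL.
- t1 (cust_id=8, zone=TH) has no partner → padded with NULL.
- t1 (cust_id=3, zone=HP) has no partner → padded with NULL.
After projecting and ordering:
t2.cust_id | t1.zone | t1.cust_id
NULL | BQ | 1
NULL | EZ | 1
NULL | EZ | 1
NULL | HP | 3
NULL | TH | 8

(NULL, BQ, 1); (NULL, EZ, 1); (NULL, EZ, 1); (NULL, HP, 3); (NULL, TH, 8)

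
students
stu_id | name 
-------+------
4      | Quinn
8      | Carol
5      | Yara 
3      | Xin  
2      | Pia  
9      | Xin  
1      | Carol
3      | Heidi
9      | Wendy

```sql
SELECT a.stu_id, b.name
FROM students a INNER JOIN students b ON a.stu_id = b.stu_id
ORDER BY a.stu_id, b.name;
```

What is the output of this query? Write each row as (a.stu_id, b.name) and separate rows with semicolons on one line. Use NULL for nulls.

INNER JOIN keeps only pairs where the ON condition holds.
Matching on a.stu_id = b.stu_id.
- a (stu_id=4) pairs with 1 row(s) of b.
- a (stu_id=8) pairs with 1 row(s) of b.
- a (stu_id=5) pairs with 1 row(s) of b.
- a (stu_id=3) pairs with 2 row(s) of b.
- a (stu_id=2) pairs with 1 row(s) of b.
- a (stu_id=9) pairs with 2 row(s) of b.
- a (stu_id=1) pairs with 1 row(s) of b.
- a (stu_id=3) pairs with 2 row(s) of b.
- a (stu_id=9) pairs with 2 row(s) of b.

(1, Carol); (2, Pia); (3, Heidi); (3, Heidi); (3, Xin); (3, Xin); (4, Quinn); (5, Yara); (8, Carol); (9, Wendy); (9, Wendy); (9, Xin); (9, Xin)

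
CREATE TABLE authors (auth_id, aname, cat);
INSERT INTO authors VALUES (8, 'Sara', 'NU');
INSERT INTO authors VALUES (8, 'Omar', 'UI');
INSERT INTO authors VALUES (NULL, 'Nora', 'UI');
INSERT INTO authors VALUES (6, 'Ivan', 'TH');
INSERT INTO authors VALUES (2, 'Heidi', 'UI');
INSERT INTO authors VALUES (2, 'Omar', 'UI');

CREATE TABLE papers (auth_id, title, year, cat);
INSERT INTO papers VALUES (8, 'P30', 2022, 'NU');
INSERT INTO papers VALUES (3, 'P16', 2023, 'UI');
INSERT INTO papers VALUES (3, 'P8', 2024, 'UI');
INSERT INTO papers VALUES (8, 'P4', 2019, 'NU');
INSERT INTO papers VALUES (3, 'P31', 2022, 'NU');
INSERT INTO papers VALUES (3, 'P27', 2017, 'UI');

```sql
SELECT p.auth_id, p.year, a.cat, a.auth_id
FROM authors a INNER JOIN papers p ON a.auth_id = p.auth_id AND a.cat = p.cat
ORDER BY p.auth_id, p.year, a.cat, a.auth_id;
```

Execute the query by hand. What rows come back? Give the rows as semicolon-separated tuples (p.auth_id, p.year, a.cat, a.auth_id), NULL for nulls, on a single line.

(8, 2019, NU, 8); (8, 2022, NU, 8)

INNER JOIN keeps only pairs where the ON condition holds.
Matching on a.auth_id = p.auth_id AND a.cat = p.cat. A NULL in a compared column never satisfies the condition.
Matched pairs: 2.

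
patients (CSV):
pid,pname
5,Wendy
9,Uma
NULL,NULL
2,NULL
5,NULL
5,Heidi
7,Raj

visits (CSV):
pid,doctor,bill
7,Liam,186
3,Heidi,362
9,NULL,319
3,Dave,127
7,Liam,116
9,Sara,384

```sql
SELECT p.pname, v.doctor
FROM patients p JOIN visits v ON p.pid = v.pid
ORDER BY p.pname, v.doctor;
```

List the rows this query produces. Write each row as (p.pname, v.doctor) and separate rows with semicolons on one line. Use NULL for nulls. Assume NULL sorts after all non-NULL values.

(Raj, Liam); (Raj, Liam); (Uma, Sara); (Uma, NULL)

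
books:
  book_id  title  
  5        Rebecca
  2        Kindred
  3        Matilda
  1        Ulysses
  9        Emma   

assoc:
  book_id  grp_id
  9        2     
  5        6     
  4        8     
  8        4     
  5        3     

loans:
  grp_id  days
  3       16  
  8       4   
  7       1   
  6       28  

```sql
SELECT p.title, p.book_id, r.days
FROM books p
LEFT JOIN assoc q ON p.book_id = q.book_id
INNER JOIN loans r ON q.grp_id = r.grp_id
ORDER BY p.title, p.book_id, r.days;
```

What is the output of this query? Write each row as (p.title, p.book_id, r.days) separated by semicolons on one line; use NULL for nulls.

(Rebecca, 5, 16); (Rebecca, 5, 28)

Evaluate left to right. First `books p LEFT JOIN assoc q` on book_id: 6 row(s).
Then INNER JOIN `loans r` on grp_id: keep only rows whose q.grp_id appears in r.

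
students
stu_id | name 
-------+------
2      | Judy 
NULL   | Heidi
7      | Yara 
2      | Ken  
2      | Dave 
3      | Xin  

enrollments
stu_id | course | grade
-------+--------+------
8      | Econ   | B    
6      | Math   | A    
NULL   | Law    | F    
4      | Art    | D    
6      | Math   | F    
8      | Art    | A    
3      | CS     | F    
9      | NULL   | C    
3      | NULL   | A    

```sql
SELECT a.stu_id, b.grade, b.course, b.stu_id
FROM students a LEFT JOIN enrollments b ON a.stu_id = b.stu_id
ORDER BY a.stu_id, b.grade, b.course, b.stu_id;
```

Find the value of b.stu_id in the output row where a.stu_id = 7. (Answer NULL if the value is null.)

LEFT JOIN keeps every row from `students`; unmatched rows get NULL for `enrollments`'s columns.
Matching on a.stu_id = b.stu_id. A NULL in a compared column never satisfies the condition.
- a[0] stu_id=2 → no match; kept with NULLs on the b side.
- a[1] stu_id=NULL → no match; kept with NULLs on the b side.
- a[2] stu_id=7 → no match; kept with NULLs on the b side.
- a[3] stu_id=2 → no match; kept with NULLs on the b side.
- a[4] stu_id=2 → no match; kept with NULLs on the b side.
- a[5] stu_id=3 → 2 match(es) in b → 2 row(s).

NULL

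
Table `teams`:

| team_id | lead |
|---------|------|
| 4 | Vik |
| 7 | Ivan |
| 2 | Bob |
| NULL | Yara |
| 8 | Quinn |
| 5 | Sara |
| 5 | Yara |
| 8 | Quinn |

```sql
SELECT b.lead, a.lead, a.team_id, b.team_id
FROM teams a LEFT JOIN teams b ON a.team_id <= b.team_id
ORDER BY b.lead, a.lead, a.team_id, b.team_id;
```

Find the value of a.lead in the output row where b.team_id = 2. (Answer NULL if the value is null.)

LEFT JOIN keeps every row from `teams a`; unmatched rows get NULL for `teams b`'s columns.
Matching on a.team_id <= b.team_id. A NULL in a compared column never satisfies the condition.
- a row (team_id=4): matches 6 b row(s) → 6 output row(s).
- a row (team_id=7): matches 3 b row(s) → 3 output row(s).
- a row (team_id=2): matches 7 b row(s) → 7 output row(s).
- a row (team_id=NULL): no match → kept, b columns NULL.
- a row (team_id=8): matches 2 b row(s) → 2 output row(s).
- a row (team_id=5): matches 5 b row(s) → 5 output row(s).
- a row (team_id=5): matches 5 b row(s) → 5 output row(s).
- a row (team_id=8): matches 2 b row(s) → 2 output row(s).

Bob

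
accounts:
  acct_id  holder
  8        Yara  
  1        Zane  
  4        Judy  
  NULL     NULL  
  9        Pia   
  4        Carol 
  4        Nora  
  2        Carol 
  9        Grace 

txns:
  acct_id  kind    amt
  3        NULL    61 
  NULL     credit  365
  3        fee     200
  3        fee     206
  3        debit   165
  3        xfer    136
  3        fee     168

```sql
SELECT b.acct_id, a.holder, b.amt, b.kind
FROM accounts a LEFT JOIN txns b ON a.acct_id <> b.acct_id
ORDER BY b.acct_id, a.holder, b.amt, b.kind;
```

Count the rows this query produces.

49

LEFT JOIN keeps every row from `accounts`; unmatched rows get NULL for `txns`'s columns.
Matching on a.acct_id <> b.acct_id. A NULL in a compared column never satisfies the condition.
- a[0] acct_id=8 → 6 match(es) in b → 6 row(s).
- a[1] acct_id=1 → 6 match(es) in b → 6 row(s).
- a[2] acct_id=4 → 6 match(es) in b → 6 row(s).
- a[3] acct_id=NULL → no match; kept with NULLs on the b side.
- a[4] acct_id=9 → 6 match(es) in b → 6 row(s).
- a[5] acct_id=4 → 6 match(es) in b → 6 row(s).
- a[6] acct_id=4 → 6 match(es) in b → 6 row(s).
- a[7] acct_id=2 → 6 match(es) in b → 6 row(s).
- a[8] acct_id=9 → 6 match(es) in b → 6 row(s).
Total: 48 matched + 1 padded = 49 rows.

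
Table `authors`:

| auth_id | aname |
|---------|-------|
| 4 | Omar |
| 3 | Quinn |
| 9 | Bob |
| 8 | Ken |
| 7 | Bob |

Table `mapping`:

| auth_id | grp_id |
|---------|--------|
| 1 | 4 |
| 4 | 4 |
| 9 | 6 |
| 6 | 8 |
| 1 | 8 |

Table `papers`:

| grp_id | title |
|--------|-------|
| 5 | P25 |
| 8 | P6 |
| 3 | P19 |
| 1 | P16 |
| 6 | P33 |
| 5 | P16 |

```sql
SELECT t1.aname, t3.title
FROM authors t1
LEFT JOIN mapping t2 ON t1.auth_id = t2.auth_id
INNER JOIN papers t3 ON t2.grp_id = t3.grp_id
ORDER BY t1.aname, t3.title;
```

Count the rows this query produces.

Step 1 — t1 LEFT JOIN t2 on auth_id → 5 row(s).
Then INNER JOIN `papers t3` on grp_id: keep only rows whose t2.grp_id appears in t3.
Result: 1 row(s).

1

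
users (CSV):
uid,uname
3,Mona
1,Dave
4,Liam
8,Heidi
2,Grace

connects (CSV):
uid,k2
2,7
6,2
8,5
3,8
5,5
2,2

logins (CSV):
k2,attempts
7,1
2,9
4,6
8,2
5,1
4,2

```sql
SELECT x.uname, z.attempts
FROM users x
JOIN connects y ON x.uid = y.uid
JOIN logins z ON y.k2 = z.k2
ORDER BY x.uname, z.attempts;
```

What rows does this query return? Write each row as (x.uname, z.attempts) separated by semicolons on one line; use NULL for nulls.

(Grace, 1); (Grace, 9); (Heidi, 1); (Mona, 2)

Evaluate left to right. First `users x INNER JOIN connects y` on uid: 4 row(s).
Then INNER JOIN `logins z` on k2: keep only rows whose y.k2 appears in z.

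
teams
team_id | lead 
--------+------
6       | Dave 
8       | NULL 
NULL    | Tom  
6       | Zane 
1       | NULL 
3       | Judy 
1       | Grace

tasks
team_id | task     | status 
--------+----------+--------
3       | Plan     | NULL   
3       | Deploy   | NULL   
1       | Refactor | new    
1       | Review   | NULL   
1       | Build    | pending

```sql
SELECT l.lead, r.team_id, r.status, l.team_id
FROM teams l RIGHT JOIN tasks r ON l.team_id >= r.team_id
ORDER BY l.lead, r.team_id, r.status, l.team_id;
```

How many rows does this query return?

RIGHT JOIN keeps every row from `tasks`; unmatched rows get NULL for `teams`'s columns.
Matching on l.team_id >= r.team_id. A NULL in a compared column never satisfies the condition.
- l[0] team_id=6 → 5 match(es) in r → 5 row(s).
- l[1] team_id=8 → 5 match(es) in r → 5 row(s).
- l[2] team_id=NULL → no match.
- l[3] team_id=6 → 5 match(es) in r → 5 row(s).
- l[4] team_id=1 → 3 match(es) in r → 3 row(s).
- l[5] team_id=3 → 5 match(es) in r → 5 row(s).
- l[6] team_id=1 → 3 match(es) in r → 3 row(s).
- every r row matched at least one l row.
Total: 26 rows.

26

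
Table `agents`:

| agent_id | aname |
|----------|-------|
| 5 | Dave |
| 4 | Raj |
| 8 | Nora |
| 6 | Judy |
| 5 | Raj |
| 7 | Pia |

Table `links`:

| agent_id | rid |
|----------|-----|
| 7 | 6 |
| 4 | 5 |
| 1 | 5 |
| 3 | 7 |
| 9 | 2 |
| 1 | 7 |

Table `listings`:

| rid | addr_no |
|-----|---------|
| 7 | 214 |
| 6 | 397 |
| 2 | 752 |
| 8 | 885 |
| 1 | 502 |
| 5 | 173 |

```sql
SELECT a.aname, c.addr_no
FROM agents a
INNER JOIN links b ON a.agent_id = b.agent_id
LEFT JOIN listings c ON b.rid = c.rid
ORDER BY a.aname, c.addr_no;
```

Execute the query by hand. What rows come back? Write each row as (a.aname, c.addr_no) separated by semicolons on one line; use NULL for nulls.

(Pia, 397); (Raj, 173)

Step 1 — a INNER JOIN b on agent_id → 2 row(s).
Then LEFT JOIN `listings c` on rid: each of those 2 rows is kept; rows whose b.rid has no match in c get NULL for c's columns.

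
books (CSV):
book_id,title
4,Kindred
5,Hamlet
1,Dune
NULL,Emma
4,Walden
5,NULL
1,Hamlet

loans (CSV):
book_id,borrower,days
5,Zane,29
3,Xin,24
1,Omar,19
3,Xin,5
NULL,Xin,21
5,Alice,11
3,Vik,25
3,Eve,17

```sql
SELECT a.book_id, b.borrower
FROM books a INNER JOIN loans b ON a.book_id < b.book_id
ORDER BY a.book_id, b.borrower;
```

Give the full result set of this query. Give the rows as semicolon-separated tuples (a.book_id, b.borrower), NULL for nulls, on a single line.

(1, Alice); (1, Alice); (1, Eve); (1, Eve); (1, Vik); (1, Vik); (1, Xin); (1, Xin); (1, Xin); (1, Xin); (1, Zane); (1, Zane); (4, Alice); (4, Alice); (4, Zane); (4, Zane)

INNER JOIN keeps only pairs where the ON condition holds.
Matching on a.book_id < b.book_id. A NULL in a compared column never satisfies the condition.
- a[0] book_id=4 → 2 match(es) in b → 2 row(s).
- a[1] book_id=5 → no match; dropped.
- a[2] book_id=1 → 6 match(es) in b → 6 row(s).
- a[3] book_id=NULL → no match; dropped.
- a[4] book_id=4 → 2 match(es) in b → 2 row(s).
- a[5] book_id=5 → no match; dropped.
- a[6] book_id=1 → 6 match(es) in b → 6 row(s).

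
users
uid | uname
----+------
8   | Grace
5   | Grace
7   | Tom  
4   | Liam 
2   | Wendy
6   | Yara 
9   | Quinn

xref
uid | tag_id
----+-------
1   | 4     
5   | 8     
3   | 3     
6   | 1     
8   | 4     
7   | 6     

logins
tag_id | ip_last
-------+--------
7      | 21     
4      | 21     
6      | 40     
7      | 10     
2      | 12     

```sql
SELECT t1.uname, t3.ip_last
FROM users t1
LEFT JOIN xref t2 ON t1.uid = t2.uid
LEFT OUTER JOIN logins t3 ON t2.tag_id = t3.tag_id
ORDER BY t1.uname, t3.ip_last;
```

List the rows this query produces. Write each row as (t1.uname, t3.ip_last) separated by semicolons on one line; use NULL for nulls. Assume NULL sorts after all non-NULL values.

Joins associate left-to-right: users LEFT JOIN xref on uid gives 7 intermediate row(s).
Then LEFT JOIN `logins t3` on tag_id: each of those 7 rows is kept; rows whose t2.tag_id has no match in t3 get NULL for t3's columns.

(Grace, 21); (Grace, NULL); (Liam, NULL); (Quinn, NULL); (Tom, 40); (Wendy, NULL); (Yara, NULL)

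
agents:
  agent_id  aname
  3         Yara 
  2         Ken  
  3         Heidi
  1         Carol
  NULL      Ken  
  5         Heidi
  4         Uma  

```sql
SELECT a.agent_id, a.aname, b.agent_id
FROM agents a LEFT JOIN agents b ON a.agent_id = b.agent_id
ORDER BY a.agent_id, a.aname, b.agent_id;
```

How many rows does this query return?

9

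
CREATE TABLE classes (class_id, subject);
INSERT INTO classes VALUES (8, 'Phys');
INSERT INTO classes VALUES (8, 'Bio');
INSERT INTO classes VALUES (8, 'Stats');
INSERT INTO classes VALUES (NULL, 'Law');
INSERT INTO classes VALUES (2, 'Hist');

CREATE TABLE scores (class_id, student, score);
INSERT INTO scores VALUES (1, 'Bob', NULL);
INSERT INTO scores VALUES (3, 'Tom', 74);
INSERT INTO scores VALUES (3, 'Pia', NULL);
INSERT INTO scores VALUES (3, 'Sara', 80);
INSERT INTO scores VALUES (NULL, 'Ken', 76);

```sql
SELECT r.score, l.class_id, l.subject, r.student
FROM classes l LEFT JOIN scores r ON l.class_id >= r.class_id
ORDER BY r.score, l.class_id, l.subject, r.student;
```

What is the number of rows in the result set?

14

LEFT JOIN keeps every row from `classes`; unmatched rows get NULL for `scores`'s columns.
Matching on l.class_id >= r.class_id. A NULL in a compared column never satisfies the condition.
- l[0] class_id=8 → 4 match(es) in r → 4 row(s).
- l[1] class_id=8 → 4 match(es) in r → 4 row(s).
- l[2] class_id=8 → 4 match(es) in r → 4 row(s).
- l[3] class_id=NULL → no match; kept with NULLs on the r side.
- l[4] class_id=2 → 1 match(es) in r → 1 row(s).
Total: 13 matched + 1 padded = 14 rows.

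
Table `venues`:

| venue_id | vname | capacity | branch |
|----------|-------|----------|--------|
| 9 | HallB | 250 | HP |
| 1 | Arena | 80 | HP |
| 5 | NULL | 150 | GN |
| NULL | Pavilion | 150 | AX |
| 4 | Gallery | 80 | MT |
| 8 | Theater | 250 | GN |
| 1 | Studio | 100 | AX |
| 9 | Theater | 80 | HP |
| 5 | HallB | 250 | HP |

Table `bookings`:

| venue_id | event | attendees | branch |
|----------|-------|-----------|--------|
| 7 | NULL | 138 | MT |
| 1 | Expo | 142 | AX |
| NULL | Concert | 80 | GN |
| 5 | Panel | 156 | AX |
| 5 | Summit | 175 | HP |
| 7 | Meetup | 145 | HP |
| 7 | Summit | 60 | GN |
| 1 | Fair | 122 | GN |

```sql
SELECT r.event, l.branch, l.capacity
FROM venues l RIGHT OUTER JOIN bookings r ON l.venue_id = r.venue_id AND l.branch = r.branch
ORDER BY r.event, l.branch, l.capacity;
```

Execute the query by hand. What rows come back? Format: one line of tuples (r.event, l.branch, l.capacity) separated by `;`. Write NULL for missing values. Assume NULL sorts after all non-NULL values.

(Concert, NULL, NULL); (Expo, AX, 100); (Fair, NULL, NULL); (Meetup, NULL, NULL); (Panel, NULL, NULL); (Summit, HP, 250); (Summit, NULL, NULL); (NULL, NULL, NULL)

RIGHT JOIN keeps every row from `bookings`; unmatched rows get NULL for `venues`'s columns.
Matching on l.venue_id = r.venue_id AND l.branch = r.branch. A NULL in a compared column never satisfies the condition.
- l (venue_id=9, branch=HP) has no partner in r.
- l (venue_id=1, branch=HP) has no partner in r.
- l (venue_id=5, branch=GN) has no partner in r.
- l (venue_id=NULL, branch=AX) has no partner in r.
- l (venue_id=4, branch=MT) has no partner in r.
- l (venue_id=8, branch=GN) has no partner in r.
- l (venue_id=1, branch=AX) pairs with 1 row(s) of r.
- l (venue_id=9, branch=HP) has no partner in r.
- l (venue_id=5, branch=HP) pairs with 1 row(s) of r.
- 6 row(s) from r found no l partner → padded with NULL.
After projecting and ordering:
r.event | l.branch | l.capacity
Concert | NULL | NULL
Expo | AX | 100
Fair | NULL | NULL
Meetup | NULL | NULL
Panel | NULL | NULL
Summit | HP | 250
Summit | NULL | NULL
NULL | NULL | NULL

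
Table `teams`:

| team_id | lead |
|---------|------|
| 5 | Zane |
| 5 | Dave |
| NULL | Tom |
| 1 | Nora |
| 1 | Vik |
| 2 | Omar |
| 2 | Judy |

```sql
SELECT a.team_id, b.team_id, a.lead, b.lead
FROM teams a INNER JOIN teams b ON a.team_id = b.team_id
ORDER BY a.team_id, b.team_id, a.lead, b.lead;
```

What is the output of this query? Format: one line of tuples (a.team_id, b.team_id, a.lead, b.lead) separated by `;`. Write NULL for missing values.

(1, 1, Nora, Nora); (1, 1, Nora, Vik); (1, 1, Vik, Nora); (1, 1, Vik, Vik); (2, 2, Judy, Judy); (2, 2, Judy, Omar); (2, 2, Omar, Judy); (2, 2, Omar, Omar); (5, 5, Dave, Dave); (5, 5, Dave, Zane); (5, 5, Zane, Dave); (5, 5, Zane, Zane)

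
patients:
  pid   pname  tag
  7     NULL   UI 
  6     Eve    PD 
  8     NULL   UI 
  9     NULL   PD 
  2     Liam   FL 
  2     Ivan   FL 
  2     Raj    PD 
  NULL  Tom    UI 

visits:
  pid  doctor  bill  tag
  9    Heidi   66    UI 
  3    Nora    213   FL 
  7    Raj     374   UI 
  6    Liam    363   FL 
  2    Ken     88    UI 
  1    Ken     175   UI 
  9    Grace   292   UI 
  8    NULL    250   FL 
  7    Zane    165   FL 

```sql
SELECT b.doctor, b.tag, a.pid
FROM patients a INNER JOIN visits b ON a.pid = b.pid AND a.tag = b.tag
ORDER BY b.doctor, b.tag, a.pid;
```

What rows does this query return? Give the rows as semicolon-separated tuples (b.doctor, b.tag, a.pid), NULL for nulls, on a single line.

(Raj, UI, 7)

INNER JOIN keeps only pairs where the ON condition holds.
Matching on a.pid = b.pid AND a.tag = b.tag. A NULL in a compared column never satisfies the condition.
Matched pairs: 1.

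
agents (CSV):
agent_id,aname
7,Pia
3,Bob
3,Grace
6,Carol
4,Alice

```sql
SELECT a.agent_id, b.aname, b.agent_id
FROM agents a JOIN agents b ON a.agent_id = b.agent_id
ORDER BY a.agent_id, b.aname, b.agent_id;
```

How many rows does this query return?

7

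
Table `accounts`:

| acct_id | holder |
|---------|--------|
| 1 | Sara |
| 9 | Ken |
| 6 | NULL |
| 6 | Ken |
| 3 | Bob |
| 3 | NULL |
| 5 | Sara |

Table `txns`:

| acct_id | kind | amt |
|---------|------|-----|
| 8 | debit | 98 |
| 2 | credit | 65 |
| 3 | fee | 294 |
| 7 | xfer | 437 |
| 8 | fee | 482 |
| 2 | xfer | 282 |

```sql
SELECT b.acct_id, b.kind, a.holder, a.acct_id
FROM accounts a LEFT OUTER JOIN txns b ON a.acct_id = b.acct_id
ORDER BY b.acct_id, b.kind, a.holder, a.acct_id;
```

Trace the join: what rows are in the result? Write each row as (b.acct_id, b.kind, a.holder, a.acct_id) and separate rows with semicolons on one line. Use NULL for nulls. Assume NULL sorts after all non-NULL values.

LEFT JOIN keeps every row from `accounts`; unmatched rows get NULL for `txns`'s columns.
Matching on a.acct_id = b.acct_id.
Matched pairs: 2; unmatched a rows kept: 5.

(3, fee, Bob, 3); (3, fee, NULL, 3); (NULL, NULL, Ken, 6); (NULL, NULL, Ken, 9); (NULL, NULL, Sara, 1); (NULL, NULL, Sara, 5); (NULL, NULL, NULL, 6)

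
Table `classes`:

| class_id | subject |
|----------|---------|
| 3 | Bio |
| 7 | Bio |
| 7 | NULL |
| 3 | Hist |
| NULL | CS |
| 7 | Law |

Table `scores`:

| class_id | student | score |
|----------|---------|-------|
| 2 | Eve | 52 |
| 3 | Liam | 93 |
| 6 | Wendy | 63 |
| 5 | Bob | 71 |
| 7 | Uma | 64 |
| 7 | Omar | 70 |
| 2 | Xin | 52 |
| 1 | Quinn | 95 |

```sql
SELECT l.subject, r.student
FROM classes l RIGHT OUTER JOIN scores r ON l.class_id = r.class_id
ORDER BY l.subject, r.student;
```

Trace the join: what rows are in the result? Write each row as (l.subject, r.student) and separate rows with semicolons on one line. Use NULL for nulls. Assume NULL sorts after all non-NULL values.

RIGHT JOIN keeps every row from `scores`; unmatched rows get NULL for `classes`'s columns.
Matching on l.class_id = r.class_id. A NULL in a compared column never satisfies the condition.
- l (class_id=3) pairs with 1 row(s) of r.
- l (class_id=7) pairs with 2 row(s) of r.
- l (class_id=7) pairs with 2 row(s) of r.
- l (class_id=3) pairs with 1 row(s) of r.
- l (class_id=NULL) has no partner in r.
- l (class_id=7) pairs with 2 row(s) of r.
- 5 r row(s) had no l match → kept, l columns NULL.

(Bio, Liam); (Bio, Omar); (Bio, Uma); (Hist, Liam); (Law, Omar); (Law, Uma); (NULL, Bob); (NULL, Eve); (NULL, Omar); (NULL, Quinn); (NULL, Uma); (NULL, Wendy); (NULL, Xin)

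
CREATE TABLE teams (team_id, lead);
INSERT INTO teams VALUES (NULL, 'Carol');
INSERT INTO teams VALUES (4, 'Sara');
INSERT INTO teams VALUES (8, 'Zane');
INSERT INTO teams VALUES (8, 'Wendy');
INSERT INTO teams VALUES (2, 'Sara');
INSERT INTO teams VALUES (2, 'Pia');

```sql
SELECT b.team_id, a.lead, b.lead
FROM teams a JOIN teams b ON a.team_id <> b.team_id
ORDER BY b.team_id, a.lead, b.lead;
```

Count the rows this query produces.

16

INNER JOIN keeps only pairs where the ON condition holds.
Matching on a.team_id <> b.team_id. A NULL in a compared column never satisfies the condition.
- a row (team_id=NULL): no match → dropped.
- a row (team_id=4): matches 4 b row(s) → 4 output row(s).
- a row (team_id=8): matches 3 b row(s) → 3 output row(s).
- a row (team_id=8): matches 3 b row(s) → 3 output row(s).
- a row (team_id=2): matches 3 b row(s) → 3 output row(s).
- a row (team_id=2): matches 3 b row(s) → 3 output row(s).
Total: 16 rows.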